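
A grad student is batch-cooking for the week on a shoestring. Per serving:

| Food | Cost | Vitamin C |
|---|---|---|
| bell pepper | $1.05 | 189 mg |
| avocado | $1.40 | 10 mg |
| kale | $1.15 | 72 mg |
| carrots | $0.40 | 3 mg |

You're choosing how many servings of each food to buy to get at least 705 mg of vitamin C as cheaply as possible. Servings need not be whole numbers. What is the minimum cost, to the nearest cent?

Cost per mg of vitamin C: bell pepper $0.0056, kale $0.0160, carrots $0.1333, avocado $0.1400.
With no serving limits, use only bell pepper: 705 mg / 189 mg = 3.73 servings × $1.05 = $3.92.

$3.92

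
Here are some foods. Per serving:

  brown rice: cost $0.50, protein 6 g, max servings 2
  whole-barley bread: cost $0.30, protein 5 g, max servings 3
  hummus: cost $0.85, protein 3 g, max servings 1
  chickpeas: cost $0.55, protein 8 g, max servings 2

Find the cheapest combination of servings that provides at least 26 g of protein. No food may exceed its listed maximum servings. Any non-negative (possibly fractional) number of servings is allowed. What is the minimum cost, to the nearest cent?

$1.66

Cost per g of protein: whole-barley bread $0.0600, chickpeas $0.0688, brown rice $0.0833, hummus $0.2833.
Take 3 servings of whole-barley bread: +15.0 g protein for $0.90 (total $0.90, still need 11.0 g).
Take 1.375 servings of chickpeas: +11.0 g protein for $0.76 (total $1.66, still need 0.0 g).
Greedy by cheapest-per-g is optimal for a single linear constraint, so the minimum cost is $1.66.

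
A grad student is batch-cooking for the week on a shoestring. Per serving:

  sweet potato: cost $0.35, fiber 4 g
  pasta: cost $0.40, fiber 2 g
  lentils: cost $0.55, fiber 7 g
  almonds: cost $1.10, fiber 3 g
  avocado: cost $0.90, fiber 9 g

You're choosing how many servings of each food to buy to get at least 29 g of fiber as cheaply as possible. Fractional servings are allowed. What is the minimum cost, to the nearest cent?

Cost per g of fiber: lentils $0.0786, sweet potato $0.0875, avocado $0.1000, pasta $0.2000, almonds $0.3667.
With no serving limits, use only lentils: 29 g / 7 g = 4.143 servings × $0.55 = $2.28.

$2.28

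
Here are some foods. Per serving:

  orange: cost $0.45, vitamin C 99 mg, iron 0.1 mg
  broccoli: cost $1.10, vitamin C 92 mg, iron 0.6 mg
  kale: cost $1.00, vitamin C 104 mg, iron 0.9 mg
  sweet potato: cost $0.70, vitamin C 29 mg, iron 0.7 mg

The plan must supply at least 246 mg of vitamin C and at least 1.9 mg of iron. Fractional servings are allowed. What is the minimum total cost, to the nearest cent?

This is a tiny linear program; its minimum lies at a vertex of the feasible set. List the vertices and price them.
orange only: max(246/99, 1.9/0.1) = 19 servings → $8.55.
broccoli only: max(246/92, 1.9/0.6) = 3.167 servings → $3.48.
kale only: max(246/104, 1.9/0.9) = 2.365 servings → $2.37.
sweet potato only: max(246/29, 1.9/0.7) = 8.483 servings → $5.94.
orange + broccoli: intersection lies outside the first quadrant.
orange + kale with both tight: 0.3024 servings and 2.078 servings → $2.21.
orange + sweet potato with both tight: 1.764 servings and 2.462 servings → $2.52.
broccoli + kale with both tight: 1.167 servings and 1.333 servings → $2.62.
broccoli + sweet potato with both tight: 2.491 servings and 0.5787 servings → $3.15.
kale + sweet potato with both targets exact would need a negative amount; discard.
The minimum over all feasible corners is $2.21.

$2.21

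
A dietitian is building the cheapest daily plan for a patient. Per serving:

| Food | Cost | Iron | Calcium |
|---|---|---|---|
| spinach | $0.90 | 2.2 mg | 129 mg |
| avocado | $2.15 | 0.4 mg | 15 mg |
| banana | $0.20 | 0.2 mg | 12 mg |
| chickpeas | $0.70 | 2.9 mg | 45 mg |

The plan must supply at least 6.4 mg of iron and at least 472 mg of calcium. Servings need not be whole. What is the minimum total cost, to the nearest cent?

$3.29

Two binding constraints pin down two serving amounts, so the optimal mix uses at most two foods. The candidates are each food alone (scaled to the tighter of iron/calcium) and each pair with both constraints tight.
spinach only: max(6.4/2.2, 472/129) = 3.659 servings → $3.29.
avocado only: max(6.4/0.4, 472/15) = 31.47 servings → $67.65.
banana only: max(6.4/0.2, 472/12) = 39.33 servings → $7.87.
chickpeas only: max(6.4/2.9, 472/45) = 10.49 servings → $7.34.
spinach + avocado: the both-tight solution has a negative serving — not a feasible corner.
spinach + banana: the both-tight solution has a negative serving — not a feasible corner.
spinach + chickpeas: the both-tight solution has a negative serving — not a feasible corner.
avocado + banana: the both-tight solution has a negative serving — not a feasible corner.
avocado + chickpeas with both targets exact would need a negative amount; discard.
banana + chickpeas with both targets exact would need a negative amount; discard.
The minimum over all feasible corners is $3.29.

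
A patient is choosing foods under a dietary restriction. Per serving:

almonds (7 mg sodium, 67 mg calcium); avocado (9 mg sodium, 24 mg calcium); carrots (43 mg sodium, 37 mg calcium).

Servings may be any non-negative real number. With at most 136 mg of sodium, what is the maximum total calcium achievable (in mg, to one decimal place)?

Calcium per mg sodium: almonds 9.571, avocado 2.667, carrots 0.8605.
With no serving limits, spend the whole sodium allowance on almonds: 136 mg / 7 mg × 67 mg = 1301.7 mg.

1301.7 mg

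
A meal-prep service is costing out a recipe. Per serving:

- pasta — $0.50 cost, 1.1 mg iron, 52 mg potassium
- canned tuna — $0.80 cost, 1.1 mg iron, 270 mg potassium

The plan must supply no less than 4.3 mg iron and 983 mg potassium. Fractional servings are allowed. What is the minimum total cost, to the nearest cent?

Two binding constraints pin down two serving amounts, so the optimal mix uses at most two foods. The candidates are each food alone (scaled to the tighter of iron/potassium) and each pair with both constraints tight.
pasta only: max(4.3/1.1, 983/52) = 18.9 servings → $9.45.
canned tuna only: max(4.3/1.1, 983/270) = 3.909 servings → $3.13.
pasta + canned tuna with both tight: 0.3324 servings and 3.577 servings → $3.03.
So the least-cost plan costs $3.03.

$3.03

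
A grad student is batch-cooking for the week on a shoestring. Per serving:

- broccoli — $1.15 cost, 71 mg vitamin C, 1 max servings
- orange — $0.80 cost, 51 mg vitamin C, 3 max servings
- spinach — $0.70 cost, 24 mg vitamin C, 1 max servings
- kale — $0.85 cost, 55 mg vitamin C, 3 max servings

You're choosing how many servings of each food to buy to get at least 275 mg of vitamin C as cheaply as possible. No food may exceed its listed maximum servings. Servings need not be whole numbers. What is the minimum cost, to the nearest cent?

Cost per mg of vitamin C: kale $0.0155, orange $0.0157, broccoli $0.0162, spinach $0.0292.
Take 3 servings of kale: +165.0 mg vitamin C for $2.55 (total $2.55, still need 110.0 mg).
Take 2.157 servings of orange: +110.0 mg vitamin C for $1.73 (total $4.28, still need 0.0 mg).
Greedy by cheapest-per-mg is optimal for a single linear constraint, so the minimum cost is $4.28.

$4.28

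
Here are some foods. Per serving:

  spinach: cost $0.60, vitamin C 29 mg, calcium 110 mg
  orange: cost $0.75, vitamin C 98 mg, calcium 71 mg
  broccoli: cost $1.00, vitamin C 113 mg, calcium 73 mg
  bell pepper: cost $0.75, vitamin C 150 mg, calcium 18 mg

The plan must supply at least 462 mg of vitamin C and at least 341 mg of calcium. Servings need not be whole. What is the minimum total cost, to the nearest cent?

With two linear requirements the optimum uses one or two foods; enumerate the corners.
spinach only: max(462/29, 341/110) = 15.93 servings → $9.56.
orange only: max(462/98, 341/71) = 4.803 servings → $3.60.
broccoli only: max(462/113, 341/73) = 4.671 servings → $4.67.
bell pepper only: max(462/150, 341/18) = 18.94 servings → $14.21.
spinach + orange with both tight: 0.07063 servings and 4.693 servings → $3.56.
spinach + broccoli with both tight: 0.4661 servings and 3.969 servings → $4.25.
spinach + bell pepper with both tight: 2.681 servings and 2.562 servings → $3.53.
orange + broccoli: intersection lies outside the first quadrant.
orange + bell pepper: the both-tight solution has a negative serving — not a feasible corner.
broccoli + bell pepper: the both-tight solution has a negative serving — not a feasible corner.
Cheapest feasible corner: $3.53.

$3.53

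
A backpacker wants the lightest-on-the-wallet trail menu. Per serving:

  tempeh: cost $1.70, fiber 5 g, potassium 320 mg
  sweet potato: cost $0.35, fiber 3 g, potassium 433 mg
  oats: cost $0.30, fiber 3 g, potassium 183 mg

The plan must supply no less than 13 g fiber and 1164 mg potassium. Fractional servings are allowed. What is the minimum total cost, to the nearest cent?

Compare the cost at each extreme point of the feasible region.
tempeh only: max(13/5, 1164/320) = 3.638 servings → $6.18.
sweet potato only: max(13/3, 1164/433) = 4.333 servings → $1.52.
oats only: max(13/3, 1164/183) = 6.361 servings → $1.91.
tempeh + sweet potato with both tight: 1.773 servings and 1.378 servings → $3.50.
tempeh + oats: the both-tight solution has a negative serving — not a feasible corner.
sweet potato + oats with both tight: 1.484 servings and 2.849 servings → $1.37.
Cheapest feasible corner: $1.37.

$1.37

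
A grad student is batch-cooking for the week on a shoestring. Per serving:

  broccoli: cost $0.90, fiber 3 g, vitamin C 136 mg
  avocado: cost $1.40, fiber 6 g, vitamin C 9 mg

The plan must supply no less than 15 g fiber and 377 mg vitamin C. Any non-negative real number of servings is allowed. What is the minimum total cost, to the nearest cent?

$4.04

For a min-cost LP with two ≥-constraints, a basic feasible solution has at most two positive variables.
broccoli only: max(15/3, 377/136) = 5 servings → $4.50.
avocado only: max(15/6, 377/9) = 41.89 servings → $58.64.
broccoli + avocado with both tight: 2.696 servings and 1.152 servings → $4.04.
The minimum over all feasible corners is $4.04.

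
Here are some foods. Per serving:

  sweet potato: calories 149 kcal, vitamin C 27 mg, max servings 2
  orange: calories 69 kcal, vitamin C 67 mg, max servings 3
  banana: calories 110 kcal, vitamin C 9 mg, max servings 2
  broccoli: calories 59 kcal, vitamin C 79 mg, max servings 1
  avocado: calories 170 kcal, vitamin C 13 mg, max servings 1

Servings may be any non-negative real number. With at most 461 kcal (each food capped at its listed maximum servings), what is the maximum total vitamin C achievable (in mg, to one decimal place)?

315.3 mg

Vitamin C per kcal: broccoli 1.339, orange 0.971, sweet potato 0.1812, banana 0.08182, avocado 0.07647.
Take 1 serving of broccoli: uses 59 kcal, +79.0 mg vitamin C (running total 79.0 mg).
Take 3 servings of orange: uses 207 kcal, +201.0 mg vitamin C (running total 280.0 mg).
Take 1.309 servings of sweet potato: uses 195 kcal, +35.3 mg vitamin C (running total 315.3 mg).
Greedy by best ratio exhausts the calories allowance optimally: 315.3 mg.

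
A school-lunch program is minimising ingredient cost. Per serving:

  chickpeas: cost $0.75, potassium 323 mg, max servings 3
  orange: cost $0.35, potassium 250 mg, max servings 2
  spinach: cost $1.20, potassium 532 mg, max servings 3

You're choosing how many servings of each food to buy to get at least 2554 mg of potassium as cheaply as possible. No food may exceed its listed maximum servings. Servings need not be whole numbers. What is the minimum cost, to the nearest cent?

$5.36

Cost per mg of potassium: orange $0.0014, spinach $0.0023, chickpeas $0.0023.
Take 2 servings of orange: +500.0 mg potassium for $0.70 (total $0.70, still need 2054.0 mg).
Take 3 servings of spinach: +1596.0 mg potassium for $3.60 (total $4.30, still need 458.0 mg).
Take 1.418 servings of chickpeas: +458.0 mg potassium for $1.06 (total $5.36, still need 0.0 mg).
Greedy by cheapest-per-mg is optimal for a single linear constraint, so the minimum cost is $5.36.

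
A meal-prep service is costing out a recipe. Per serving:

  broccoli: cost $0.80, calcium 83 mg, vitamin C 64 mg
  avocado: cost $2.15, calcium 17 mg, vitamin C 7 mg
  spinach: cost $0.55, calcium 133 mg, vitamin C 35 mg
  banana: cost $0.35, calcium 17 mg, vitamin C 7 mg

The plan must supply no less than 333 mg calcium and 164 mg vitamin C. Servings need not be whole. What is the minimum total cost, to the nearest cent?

Minimising a linear cost over {calcium ≥ 333, vitamin C ≥ 164, servings ≥ 0} — the optimum is at a vertex, using one or two foods.
broccoli only: max(333/83, 164/64) = 4.012 servings → $3.21.
avocado only: max(333/17, 164/7) = 23.43 servings → $50.37.
spinach only: max(333/133, 164/35) = 4.686 servings → $2.58.
banana only: max(333/17, 164/7) = 23.43 servings → $8.20.
broccoli + avocado with both tight: 0.9014 servings and 15.19 servings → $33.37.
broccoli + spinach with both tight: 1.811 servings and 1.373 servings → $2.20.
broccoli + banana with both tight: 0.9014 servings and 15.19 servings → $6.04.
avocado + spinach: intersection lies outside the first quadrant.
avocado + banana (both tight): parallel constraints — no distinct corner.
spinach + banana: intersection lies outside the first quadrant.
So the least-cost plan costs $2.20.

$2.20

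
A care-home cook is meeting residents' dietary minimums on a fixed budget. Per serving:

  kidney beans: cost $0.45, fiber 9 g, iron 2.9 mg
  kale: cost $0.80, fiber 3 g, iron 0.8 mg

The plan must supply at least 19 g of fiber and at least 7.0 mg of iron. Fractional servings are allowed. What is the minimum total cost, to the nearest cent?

Compare the cost at each extreme point of the feasible region.
kidney beans only: max(19/9, 7.0/2.9) = 2.414 servings → $1.09.
kale only: max(19/3, 7.0/0.8) = 8.75 servings → $7.00.
kidney beans + kale: the both-tight solution has a negative serving — not a feasible corner.
Cheapest feasible corner: $1.09.

$1.09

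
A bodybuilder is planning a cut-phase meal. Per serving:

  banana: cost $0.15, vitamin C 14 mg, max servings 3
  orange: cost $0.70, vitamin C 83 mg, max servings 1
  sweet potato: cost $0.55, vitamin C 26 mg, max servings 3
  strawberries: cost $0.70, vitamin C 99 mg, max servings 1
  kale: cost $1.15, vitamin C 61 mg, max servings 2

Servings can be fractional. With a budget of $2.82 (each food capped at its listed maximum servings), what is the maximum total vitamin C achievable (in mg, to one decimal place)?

275.5 mg

Vitamin C per dollar: strawberries 141.4, orange 118.6, banana 93.33, kale 53.04, sweet potato 47.27.
Take 1 serving of strawberries: spends $0.70, +99.0 mg vitamin C (running total 99.0 mg).
Take 1 serving of orange: spends $0.70, +83.0 mg vitamin C (running total 182.0 mg).
Take 3 servings of banana: spends $0.45, +42.0 mg vitamin C (running total 224.0 mg).
Take 0.8435 servings of kale: spends $0.97, +51.5 mg vitamin C (running total 275.5 mg).
Greedy by best ratio exhausts the cost allowance optimally: 275.5 mg.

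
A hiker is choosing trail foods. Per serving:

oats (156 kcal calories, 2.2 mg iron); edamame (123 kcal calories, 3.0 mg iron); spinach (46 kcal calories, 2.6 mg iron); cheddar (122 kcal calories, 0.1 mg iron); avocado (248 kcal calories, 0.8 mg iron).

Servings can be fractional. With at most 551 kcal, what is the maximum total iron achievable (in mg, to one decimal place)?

31.1 mg

Iron per kcal: spinach 0.05652, edamame 0.02439, oats 0.0141, avocado 0.003226, cheddar 0.0008197.
With no serving limits, spend the whole calories allowance on spinach: 551 kcal / 46 kcal × 2.6 mg = 31.1 mg.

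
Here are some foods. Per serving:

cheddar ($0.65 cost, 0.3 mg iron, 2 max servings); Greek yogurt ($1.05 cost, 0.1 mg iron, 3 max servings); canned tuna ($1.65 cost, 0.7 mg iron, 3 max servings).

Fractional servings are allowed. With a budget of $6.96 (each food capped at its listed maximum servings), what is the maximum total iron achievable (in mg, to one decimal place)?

Iron per dollar: cheddar 0.4615, canned tuna 0.4242, Greek yogurt 0.09524.
Take 2 servings of cheddar: spends $1.30, +0.6 mg iron (running total 0.6 mg).
Take 3 servings of canned tuna: spends $4.95, +2.1 mg iron (running total 2.7 mg).
Take 0.6762 servings of Greek yogurt: spends $0.71, +0.1 mg iron (running total 2.8 mg).
Filling greedily by iron-per-dollar is optimal for one linear limit, giving 2.8 mg.

2.8 mg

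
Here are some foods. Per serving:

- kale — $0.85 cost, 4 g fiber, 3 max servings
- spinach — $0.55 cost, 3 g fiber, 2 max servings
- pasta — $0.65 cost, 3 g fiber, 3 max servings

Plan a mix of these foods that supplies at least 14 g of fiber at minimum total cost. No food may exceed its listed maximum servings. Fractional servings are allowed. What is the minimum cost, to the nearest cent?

Cost per g of fiber: spinach $0.1833, kale $0.2125, pasta $0.2167.
Take 2 servings of spinach: +6.0 g fiber for $1.10 (total $1.10, still need 8.0 g).
Take 2 servings of kale: +8.0 g fiber for $1.70 (total $2.80, still need 0.0 g).
Greedy by cheapest-per-g is optimal for a single linear constraint, so the minimum cost is $2.80.

$2.80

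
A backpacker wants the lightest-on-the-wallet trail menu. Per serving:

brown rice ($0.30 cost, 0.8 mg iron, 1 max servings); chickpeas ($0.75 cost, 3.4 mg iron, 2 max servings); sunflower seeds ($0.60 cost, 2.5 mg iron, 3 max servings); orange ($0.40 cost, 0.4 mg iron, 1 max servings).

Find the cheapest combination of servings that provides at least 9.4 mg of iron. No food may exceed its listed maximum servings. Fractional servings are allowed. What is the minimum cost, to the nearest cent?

Cost per mg of iron: chickpeas $0.2206, sunflower seeds $0.2400, brown rice $0.3750, orange $1.0000.
Take 2 servings of chickpeas: +6.8 mg iron for $1.50 (total $1.50, still need 2.6 mg).
Take 1.04 servings of sunflower seeds: +2.6 mg iron for $0.62 (total $2.12, still need 0.0 mg).
Greedy by cheapest-per-mg is optimal for a single linear constraint, so the minimum cost is $2.12.

$2.12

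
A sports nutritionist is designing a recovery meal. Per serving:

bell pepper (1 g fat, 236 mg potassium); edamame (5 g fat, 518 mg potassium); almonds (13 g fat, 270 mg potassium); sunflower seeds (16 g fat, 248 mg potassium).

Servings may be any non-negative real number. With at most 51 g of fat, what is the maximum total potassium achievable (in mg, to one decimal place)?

Potassium per g fat: bell pepper 236, edamame 103.6, almonds 20.77, sunflower seeds 15.5.
With no serving limits, spend the whole fat allowance on bell pepper: 51 g / 1 g × 236 mg = 12036.0 mg.

12036.0 mg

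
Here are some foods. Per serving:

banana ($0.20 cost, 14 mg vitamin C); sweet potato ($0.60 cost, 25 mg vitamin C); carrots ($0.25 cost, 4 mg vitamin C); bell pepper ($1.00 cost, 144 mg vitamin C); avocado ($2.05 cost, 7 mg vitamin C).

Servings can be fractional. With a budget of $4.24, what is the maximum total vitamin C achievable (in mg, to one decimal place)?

610.6 mg

Vitamin C per dollar: bell pepper 144, banana 70, sweet potato 41.67, carrots 16, avocado 3.415.
With no serving limits, spend the whole cost allowance on bell pepper: $4.24 / $1.00 × 144 mg = 610.6 mg.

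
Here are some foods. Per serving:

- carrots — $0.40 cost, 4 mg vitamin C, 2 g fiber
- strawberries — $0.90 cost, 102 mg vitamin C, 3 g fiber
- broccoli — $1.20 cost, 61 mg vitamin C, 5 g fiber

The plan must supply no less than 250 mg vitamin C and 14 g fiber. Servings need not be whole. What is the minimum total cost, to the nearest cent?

$3.49

At the optimum either one food covers both requirements or two foods hit both targets exactly; no other combination can be cheaper.
carrots only: max(250/4, 14/2) = 62.5 servings → $25.00.
strawberries only: max(250/102, 14/3) = 4.667 servings → $4.20.
broccoli only: max(250/61, 14/5) = 4.098 servings → $4.92.
carrots + strawberries with both tight: 3.531 servings and 2.312 servings → $3.49.
carrots + broccoli: intersection lies outside the first quadrant.
strawberries + broccoli with both tight: 1.211 servings and 2.073 servings → $3.58.
The minimum over all feasible corners is $3.49.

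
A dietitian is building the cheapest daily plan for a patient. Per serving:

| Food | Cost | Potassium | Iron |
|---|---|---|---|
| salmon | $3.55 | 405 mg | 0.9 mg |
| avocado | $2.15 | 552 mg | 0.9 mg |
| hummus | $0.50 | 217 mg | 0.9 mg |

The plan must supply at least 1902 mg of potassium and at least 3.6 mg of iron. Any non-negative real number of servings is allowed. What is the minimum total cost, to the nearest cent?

Compare the cost at each extreme point of the feasible region.
salmon only: max(1902/405, 3.6/0.9) = 4.696 servings → $16.67.
avocado only: max(1902/552, 3.6/0.9) = 4 servings → $8.60.
hummus only: max(1902/217, 3.6/0.9) = 8.765 servings → $4.38.
salmon + avocado with both tight: 2.082 servings and 1.918 servings → $11.51.
salmon + hummus: the both-tight solution has a negative serving — not a feasible corner.
avocado + hummus with both tight: 3.087 servings and 0.9134 servings → $7.09.
So the least-cost plan costs $4.38.

$4.38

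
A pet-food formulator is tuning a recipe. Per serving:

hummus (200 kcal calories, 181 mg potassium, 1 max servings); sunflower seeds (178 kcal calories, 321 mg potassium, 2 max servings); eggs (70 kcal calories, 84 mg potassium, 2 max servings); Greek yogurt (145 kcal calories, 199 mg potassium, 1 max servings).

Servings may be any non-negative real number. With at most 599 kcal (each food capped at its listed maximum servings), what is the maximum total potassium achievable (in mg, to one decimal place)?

958.6 mg

Potassium per kcal: sunflower seeds 1.803, Greek yogurt 1.372, eggs 1.2, hummus 0.905.
Take 2 servings of sunflower seeds: uses 356 kcal, +642.0 mg potassium (running total 642.0 mg).
Take 1 serving of Greek yogurt: uses 145 kcal, +199.0 mg potassium (running total 841.0 mg).
Take 1.4 servings of eggs: uses 98 kcal, +117.6 mg potassium (running total 958.6 mg).
Greedy by best ratio exhausts the calories allowance optimally: 958.6 mg.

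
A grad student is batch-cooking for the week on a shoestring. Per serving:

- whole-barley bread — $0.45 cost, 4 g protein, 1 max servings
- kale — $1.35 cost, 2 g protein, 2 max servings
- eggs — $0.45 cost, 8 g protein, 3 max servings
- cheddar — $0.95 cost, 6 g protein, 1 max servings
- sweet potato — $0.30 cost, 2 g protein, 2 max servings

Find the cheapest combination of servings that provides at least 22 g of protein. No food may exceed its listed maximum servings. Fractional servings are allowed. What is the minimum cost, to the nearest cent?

Cost per g of protein: eggs $0.0563, whole-barley bread $0.1125, sweet potato $0.1500, cheddar $0.1583, kale $0.6750.
Take 2.75 servings of eggs: +22.0 g protein for $1.24 (total $1.24, still need 0.0 g).
Greedy by cheapest-per-g is optimal for a single linear constraint, so the minimum cost is $1.24.

$1.24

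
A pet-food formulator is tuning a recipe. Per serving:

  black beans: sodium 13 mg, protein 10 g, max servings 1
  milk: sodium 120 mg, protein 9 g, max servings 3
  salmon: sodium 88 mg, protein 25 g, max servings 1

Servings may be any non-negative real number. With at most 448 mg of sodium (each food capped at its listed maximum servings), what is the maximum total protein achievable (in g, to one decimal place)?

61.0 g

Protein per mg sodium: black beans 0.7692, salmon 0.2841, milk 0.075.
Take 1 serving of black beans: uses 13 mg sodium, +10.0 g protein (running total 10.0 g).
Take 1 serving of salmon: uses 88 mg sodium, +25.0 g protein (running total 35.0 g).
Take 2.892 servings of milk: uses 347 mg sodium, +26.0 g protein (running total 61.0 g).
Greedy by best ratio exhausts the sodium allowance optimally: 61.0 g.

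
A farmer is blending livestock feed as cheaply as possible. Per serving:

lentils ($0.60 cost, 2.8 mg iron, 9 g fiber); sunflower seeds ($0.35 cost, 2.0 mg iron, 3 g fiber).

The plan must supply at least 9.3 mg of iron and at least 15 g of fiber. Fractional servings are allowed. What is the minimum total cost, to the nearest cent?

$1.65

Two binding constraints pin down two serving amounts, so the optimal mix uses at most two foods. The candidates are each food alone (scaled to the tighter of iron/fiber) and each pair with both constraints tight.
lentils only: max(9.3/2.8, 15/9) = 3.321 servings → $1.99.
sunflower seeds only: max(9.3/2.0, 15/3) = 5 servings → $1.75.
lentils + sunflower seeds with both tight: 0.2188 servings and 4.344 servings → $1.65.
Cheapest feasible corner: $1.65.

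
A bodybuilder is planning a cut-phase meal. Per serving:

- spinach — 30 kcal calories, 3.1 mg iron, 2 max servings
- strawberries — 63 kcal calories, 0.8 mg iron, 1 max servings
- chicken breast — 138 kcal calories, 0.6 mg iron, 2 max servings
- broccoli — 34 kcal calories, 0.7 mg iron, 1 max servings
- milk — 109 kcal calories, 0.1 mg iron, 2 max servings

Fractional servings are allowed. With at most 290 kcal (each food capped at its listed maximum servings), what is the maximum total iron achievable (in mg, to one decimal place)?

Iron per kcal: spinach 0.1033, broccoli 0.02059, strawberries 0.0127, chicken breast 0.004348, milk 0.0009174.
Take 2 servings of spinach: uses 60 kcal, +6.2 mg iron (running total 6.2 mg).
Take 1 serving of broccoli: uses 34 kcal, +0.7 mg iron (running total 6.9 mg).
Take 1 serving of strawberries: uses 63 kcal, +0.8 mg iron (running total 7.7 mg).
Take 0.9638 servings of chicken breast: uses 133 kcal, +0.6 mg iron (running total 8.3 mg).
Greedy by best ratio exhausts the calories allowance optimally: 8.3 mg.

8.3 mg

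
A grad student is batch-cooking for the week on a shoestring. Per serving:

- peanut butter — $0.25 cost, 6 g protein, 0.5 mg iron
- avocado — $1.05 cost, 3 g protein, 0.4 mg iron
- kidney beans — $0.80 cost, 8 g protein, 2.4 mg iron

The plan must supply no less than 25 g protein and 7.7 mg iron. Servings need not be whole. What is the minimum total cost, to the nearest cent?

$2.57

Check every corner: each single food scaled to meet both minima, and each pair solved so both constraints bind.
peanut butter only: max(25/6, 7.7/0.5) = 15.4 servings → $3.85.
avocado only: max(25/3, 7.7/0.4) = 19.25 servings → $20.21.
kidney beans only: max(25/8, 7.7/2.4) = 3.208 servings → $2.57.
peanut butter + avocado: the both-tight solution has a negative serving — not a feasible corner.
peanut butter + kidney beans: intersection lies outside the first quadrant.
avocado + kidney beans: intersection lies outside the first quadrant.
So the least-cost plan costs $2.57.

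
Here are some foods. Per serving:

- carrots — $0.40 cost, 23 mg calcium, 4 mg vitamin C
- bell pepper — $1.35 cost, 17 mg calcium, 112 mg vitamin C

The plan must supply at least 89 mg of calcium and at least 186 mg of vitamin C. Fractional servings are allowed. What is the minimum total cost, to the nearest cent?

$3.20

Check every corner: each single food scaled to meet both minima, and each pair solved so both constraints bind.
carrots only: max(89/23, 186/4) = 46.5 servings → $18.60.
bell pepper only: max(89/17, 186/112) = 5.235 servings → $7.07.
carrots + bell pepper with both tight: 2.714 servings and 1.564 servings → $3.20.
The minimum over all feasible corners is $3.20.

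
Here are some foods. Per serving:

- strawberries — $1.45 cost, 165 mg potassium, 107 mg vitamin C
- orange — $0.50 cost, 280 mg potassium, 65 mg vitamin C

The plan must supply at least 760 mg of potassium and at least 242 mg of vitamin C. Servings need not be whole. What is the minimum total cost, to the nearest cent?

strawberries only: max(760/165, 242/107) = 4.606 servings → $6.68.
orange only: max(760/280, 242/65) = 3.723 servings → $1.86.
strawberries + orange with both tight: 0.9545 servings and 2.152 servings → $2.46.
The minimum over all feasible corners is $1.86.

$1.86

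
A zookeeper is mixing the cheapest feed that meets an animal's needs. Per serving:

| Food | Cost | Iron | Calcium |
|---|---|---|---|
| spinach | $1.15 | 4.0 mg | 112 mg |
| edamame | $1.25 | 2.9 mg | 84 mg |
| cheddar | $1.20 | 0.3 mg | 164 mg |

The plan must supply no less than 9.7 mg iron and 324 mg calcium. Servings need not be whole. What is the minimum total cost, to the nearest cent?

$3.16

For a min-cost LP with two ≥-constraints, a basic feasible solution has at most two positive variables.
spinach only: max(9.7/4.0, 324/112) = 2.893 servings → $3.33.
edamame only: max(9.7/2.9, 324/84) = 3.857 servings → $4.82.
cheddar only: max(9.7/0.3, 324/164) = 32.33 servings → $38.80.
spinach + edamame: the both-tight solution has a negative serving — not a feasible corner.
spinach + cheddar with both tight: 2.4 servings and 0.3368 servings → $3.16.
edamame + cheddar with both tight: 3.316 servings and 0.2771 servings → $4.48.
Cheapest feasible corner: $3.16.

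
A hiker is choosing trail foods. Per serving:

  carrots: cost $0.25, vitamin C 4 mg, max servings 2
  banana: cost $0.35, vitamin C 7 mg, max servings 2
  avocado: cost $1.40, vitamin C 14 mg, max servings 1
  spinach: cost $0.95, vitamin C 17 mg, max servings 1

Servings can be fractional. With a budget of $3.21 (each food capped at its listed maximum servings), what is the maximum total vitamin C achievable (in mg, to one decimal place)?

Vitamin C per dollar: banana 20, spinach 17.89, carrots 16, avocado 10.
Take 2 servings of banana: spends $0.70, +14.0 mg vitamin C (running total 14.0 mg).
Take 1 serving of spinach: spends $0.95, +17.0 mg vitamin C (running total 31.0 mg).
Take 2 servings of carrots: spends $0.50, +8.0 mg vitamin C (running total 39.0 mg).
Take 0.7571 servings of avocado: spends $1.06, +10.6 mg vitamin C (running total 49.6 mg).
Filling greedily by vitamin C-per-dollar is optimal for one linear limit, giving 49.6 mg.

49.6 mg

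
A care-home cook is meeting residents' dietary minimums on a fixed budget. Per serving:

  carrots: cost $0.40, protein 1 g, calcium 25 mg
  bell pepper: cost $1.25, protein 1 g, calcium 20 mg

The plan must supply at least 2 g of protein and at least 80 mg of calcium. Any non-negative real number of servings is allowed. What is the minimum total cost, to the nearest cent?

$1.28

carrots only: max(2/1, 80/25) = 3.2 servings → $1.28.
bell pepper only: max(2/1, 80/20) = 4 servings → $5.00.
carrots + bell pepper with both targets exact would need a negative amount; discard.
So the least-cost plan costs $1.28.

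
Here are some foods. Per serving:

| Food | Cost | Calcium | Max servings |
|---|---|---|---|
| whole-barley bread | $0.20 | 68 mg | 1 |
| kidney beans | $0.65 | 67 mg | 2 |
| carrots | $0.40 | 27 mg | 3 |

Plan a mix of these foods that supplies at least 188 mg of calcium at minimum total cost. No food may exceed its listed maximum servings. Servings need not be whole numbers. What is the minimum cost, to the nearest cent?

Cost per mg of calcium: whole-barley bread $0.0029, kidney beans $0.0097, carrots $0.0148.
Take 1 serving of whole-barley bread: +68.0 mg calcium for $0.20 (total $0.20, still need 120.0 mg).
Take 1.791 servings of kidney beans: +120.0 mg calcium for $1.16 (total $1.36, still need 0.0 mg).
Filling from the cheapest source first is optimal under one linear minimum: $1.36.

$1.36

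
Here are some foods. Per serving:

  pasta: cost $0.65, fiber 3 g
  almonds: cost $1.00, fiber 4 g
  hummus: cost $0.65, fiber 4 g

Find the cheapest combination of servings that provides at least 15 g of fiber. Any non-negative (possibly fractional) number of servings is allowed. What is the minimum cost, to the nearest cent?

Cost per g of fiber: hummus $0.1625, pasta $0.2167, almonds $0.2500.
With no serving limits, use only hummus: 15 g / 4 g = 3.75 servings × $0.65 = $2.44.

$2.44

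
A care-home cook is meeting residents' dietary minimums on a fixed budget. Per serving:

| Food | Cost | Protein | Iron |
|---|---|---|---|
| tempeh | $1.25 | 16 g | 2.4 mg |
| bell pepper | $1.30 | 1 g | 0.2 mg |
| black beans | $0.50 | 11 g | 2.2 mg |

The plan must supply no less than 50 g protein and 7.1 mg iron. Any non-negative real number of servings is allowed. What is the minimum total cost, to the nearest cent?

Check every corner: each single food scaled to meet both minima, and each pair solved so both constraints bind.
tempeh only: max(50/16, 7.1/2.4) = 3.125 servings → $3.91.
bell pepper only: max(50/1, 7.1/0.2) = 50 servings → $65.00.
black beans only: max(50/11, 7.1/2.2) = 4.545 servings → $2.27.
tempeh + bell pepper: the both-tight solution has a negative serving — not a feasible corner.
tempeh + black beans: the both-tight solution has a negative serving — not a feasible corner.
bell pepper + black beans (both tight): parallel constraints — no distinct corner.
So the least-cost plan costs $2.27.

$2.27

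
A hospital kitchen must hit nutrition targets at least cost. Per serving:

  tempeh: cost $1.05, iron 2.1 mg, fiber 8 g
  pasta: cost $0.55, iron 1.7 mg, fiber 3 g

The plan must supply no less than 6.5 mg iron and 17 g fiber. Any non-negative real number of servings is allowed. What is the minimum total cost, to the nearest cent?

$2.58

The cheapest plan sits at a corner of the feasible region — with two constraints it uses at most two foods.
tempeh only: max(6.5/2.1, 17/8) = 3.095 servings → $3.25.
pasta only: max(6.5/1.7, 17/3) = 5.667 servings → $3.12.
tempeh + pasta with both tight: 1.288 servings and 2.233 servings → $2.58.
So the least-cost plan costs $2.58.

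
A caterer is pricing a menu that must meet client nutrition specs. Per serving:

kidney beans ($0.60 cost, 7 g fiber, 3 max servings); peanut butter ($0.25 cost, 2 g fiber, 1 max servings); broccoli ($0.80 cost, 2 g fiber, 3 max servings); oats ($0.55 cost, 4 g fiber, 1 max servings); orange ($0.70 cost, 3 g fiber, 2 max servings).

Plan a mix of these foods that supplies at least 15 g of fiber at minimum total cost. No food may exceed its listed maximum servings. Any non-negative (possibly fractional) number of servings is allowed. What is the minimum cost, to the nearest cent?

$1.29

Cost per g of fiber: kidney beans $0.0857, peanut butter $0.1250, oats $0.1375, orange $0.2333, broccoli $0.4000.
Take 2.143 servings of kidney beans: +15.0 g fiber for $1.29 (total $1.29, still need 0.0 g).
Filling from the cheapest source first is optimal under one linear minimum: $1.29.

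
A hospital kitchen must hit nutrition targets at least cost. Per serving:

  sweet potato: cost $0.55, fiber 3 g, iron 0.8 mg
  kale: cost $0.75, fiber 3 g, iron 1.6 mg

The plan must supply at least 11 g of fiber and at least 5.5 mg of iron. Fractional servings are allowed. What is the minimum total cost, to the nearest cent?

Check every corner: each single food scaled to meet both minima, and each pair solved so both constraints bind.
sweet potato only: max(11/3, 5.5/0.8) = 6.875 servings → $3.78.
kale only: max(11/3, 5.5/1.6) = 3.667 servings → $2.75.
sweet potato + kale with both tight: 0.4583 servings and 3.208 servings → $2.66.
Cheapest feasible corner: $2.66.

$2.66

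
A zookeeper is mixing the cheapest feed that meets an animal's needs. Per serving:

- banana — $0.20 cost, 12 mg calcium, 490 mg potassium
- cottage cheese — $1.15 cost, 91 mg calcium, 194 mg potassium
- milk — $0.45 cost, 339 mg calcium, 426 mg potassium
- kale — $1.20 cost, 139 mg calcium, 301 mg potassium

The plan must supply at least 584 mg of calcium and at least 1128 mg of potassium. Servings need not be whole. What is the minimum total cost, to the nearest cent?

For a min-cost LP with two ≥-constraints, a basic feasible solution has at most two positive variables.
banana only: max(584/12, 1128/490) = 48.67 servings → $9.73.
cottage cheese only: max(584/91, 1128/194) = 6.418 servings → $7.38.
milk only: max(584/339, 1128/426) = 2.648 servings → $1.19.
kale only: max(584/139, 1128/301) = 4.201 servings → $5.04.
banana + cottage cheese with both targets exact would need a negative amount; discard.
banana + milk with both tight: 0.8299 servings and 1.693 servings → $0.93.
banana + kale: the both-tight solution has a negative serving — not a feasible corner.
cottage cheese + milk with both tight: 4.948 servings and 0.3944 servings → $5.87.
cottage cheese + kale with both targets exact would need a negative amount; discard.
milk + kale with both tight: 0.4435 servings and 3.12 servings → $3.94.
The minimum over all feasible corners is $0.93.

$0.93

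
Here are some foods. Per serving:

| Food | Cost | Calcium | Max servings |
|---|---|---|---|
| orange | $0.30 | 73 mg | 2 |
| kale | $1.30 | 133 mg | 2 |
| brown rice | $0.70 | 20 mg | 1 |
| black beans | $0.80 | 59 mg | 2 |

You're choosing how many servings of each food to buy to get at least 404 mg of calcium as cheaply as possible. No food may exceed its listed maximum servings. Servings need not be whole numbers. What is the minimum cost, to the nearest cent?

Cost per mg of calcium: orange $0.0041, kale $0.0098, black beans $0.0136, brown rice $0.0350.
Take 2 servings of orange: +146.0 mg calcium for $0.60 (total $0.60, still need 258.0 mg).
Take 1.94 servings of kale: +258.0 mg calcium for $2.52 (total $3.12, still need 0.0 mg).
Greedy by cheapest-per-mg is optimal for a single linear constraint, so the minimum cost is $3.12.

$3.12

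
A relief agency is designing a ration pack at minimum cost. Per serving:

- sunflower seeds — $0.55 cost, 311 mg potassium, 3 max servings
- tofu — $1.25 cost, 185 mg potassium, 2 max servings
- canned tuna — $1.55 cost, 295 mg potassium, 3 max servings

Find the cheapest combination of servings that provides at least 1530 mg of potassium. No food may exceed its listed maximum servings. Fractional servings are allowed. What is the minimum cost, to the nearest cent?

$4.79

Cost per mg of potassium: sunflower seeds $0.0018, canned tuna $0.0053, tofu $0.0068.
Take 3 servings of sunflower seeds: +933.0 mg potassium for $1.65 (total $1.65, still need 597.0 mg).
Take 2.024 servings of canned tuna: +597.0 mg potassium for $3.14 (total $4.79, still need 0.0 mg).
Greedy by cheapest-per-mg is optimal for a single linear constraint, so the minimum cost is $4.79.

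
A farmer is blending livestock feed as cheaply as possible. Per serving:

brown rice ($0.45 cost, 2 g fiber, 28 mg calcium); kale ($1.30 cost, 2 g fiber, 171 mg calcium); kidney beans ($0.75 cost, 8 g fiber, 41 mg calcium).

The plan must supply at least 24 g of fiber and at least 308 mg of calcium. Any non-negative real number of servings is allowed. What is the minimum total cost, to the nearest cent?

This is a tiny linear program; its minimum lies at a vertex of the feasible set. List the vertices and price them.
brown rice only: max(24/2, 308/28) = 12 servings → $5.40.
kale only: max(24/2, 308/171) = 12 servings → $15.60.
kidney beans only: max(24/8, 308/41) = 7.512 servings → $5.63.
brown rice + kale with both targets exact would need a negative amount; discard.
brown rice + kidney beans with both tight: 10.42 servings and 0.3944 servings → $4.99.
kale + kidney beans with both tight: 1.151 servings and 2.712 servings → $3.53.
So the least-cost plan costs $3.53.

$3.53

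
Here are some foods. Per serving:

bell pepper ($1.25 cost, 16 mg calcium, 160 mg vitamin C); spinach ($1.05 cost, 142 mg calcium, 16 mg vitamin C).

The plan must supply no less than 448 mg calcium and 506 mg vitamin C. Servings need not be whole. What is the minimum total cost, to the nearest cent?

$6.57

Minimising a linear cost over {calcium ≥ 448, vitamin C ≥ 506, servings ≥ 0} — the optimum is at a vertex, using one or two foods.
bell pepper only: max(448/16, 506/160) = 28 servings → $35.00.
spinach only: max(448/142, 506/16) = 31.62 servings → $33.21.
bell pepper + spinach with both tight: 2.879 servings and 2.83 servings → $6.57.
The minimum over all feasible corners is $6.57.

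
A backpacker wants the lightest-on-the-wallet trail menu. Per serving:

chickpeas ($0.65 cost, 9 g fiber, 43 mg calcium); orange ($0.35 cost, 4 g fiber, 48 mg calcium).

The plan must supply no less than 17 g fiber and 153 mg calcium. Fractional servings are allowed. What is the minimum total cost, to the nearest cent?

A basic optimal solution has at most two foods positive. Try each food alone and each pair with both targets met exactly.
chickpeas only: max(17/9, 153/43) = 3.558 servings → $2.31.
orange only: max(17/4, 153/48) = 4.25 servings → $1.49.
chickpeas + orange with both tight: 0.7846 servings and 2.485 servings → $1.38.
So the least-cost plan costs $1.38.

$1.38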